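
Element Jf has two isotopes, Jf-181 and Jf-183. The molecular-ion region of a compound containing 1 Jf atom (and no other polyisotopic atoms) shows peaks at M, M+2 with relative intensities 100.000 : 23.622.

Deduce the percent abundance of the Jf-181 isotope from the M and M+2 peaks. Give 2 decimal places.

80.89%

If p is the fraction of Jf that is Jf-181, then I(M+2)/I(M) = [C(1,1)·p^0·(1−p)] / p^1 = 1·(1−p)/p = 23.622/100.000 = 0.2362
(1−p)/p = 0.2362/1 = 0.2362  ⇒  p = 1/(1 + 0.2362) = 0.8089
Jf-181: 80.89%, Jf-183: 19.11%.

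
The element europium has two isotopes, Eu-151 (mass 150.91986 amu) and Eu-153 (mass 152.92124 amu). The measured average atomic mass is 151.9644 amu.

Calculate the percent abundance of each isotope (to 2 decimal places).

With x = fraction of Eu-151 (so Eu-153 is 1 − x):
150.91986·x + 152.92124·(1 − x) = 151.9644
(150.91986 − 152.92124)·x = 151.9644 − 152.92124
x = -0.95684 / -2.00138 = 0.47809 → 47.81% Eu-151, 52.19% Eu-153.

Eu-151: 47.81%, Eu-153: 52.19%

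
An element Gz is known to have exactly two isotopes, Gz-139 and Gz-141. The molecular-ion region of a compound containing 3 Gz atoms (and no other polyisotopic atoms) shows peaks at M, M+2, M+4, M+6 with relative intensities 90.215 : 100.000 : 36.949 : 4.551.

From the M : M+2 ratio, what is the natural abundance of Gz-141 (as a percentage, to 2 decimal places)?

26.98%

If p is the fraction of Gz that is Gz-139, then I(M+2)/I(M) = [C(3,1)·p^2·(1−p)] / p^3 = 3·(1−p)/p = 100.000/90.215 = 1.1085
(1−p)/p = 1.1085/3 = 0.3695  ⇒  p = 1/(1 + 0.3695) = 0.7302
Gz-139: 73.02%, Gz-141: 26.98%.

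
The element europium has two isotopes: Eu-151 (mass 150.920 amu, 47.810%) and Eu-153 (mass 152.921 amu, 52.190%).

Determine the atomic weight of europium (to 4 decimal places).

151.9643 amu

Average mass = Σ (abundance × isotope mass) = 0.47810 × 150.920 + 0.52190 × 152.921
= 72.15485 + 79.80947 = 151.96432 amu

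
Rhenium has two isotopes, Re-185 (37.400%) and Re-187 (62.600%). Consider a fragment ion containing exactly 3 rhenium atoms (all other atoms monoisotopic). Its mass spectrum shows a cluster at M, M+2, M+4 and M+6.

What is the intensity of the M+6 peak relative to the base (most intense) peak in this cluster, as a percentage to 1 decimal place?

Term probabilities: M 0.0523, M+2 0.2627, M+4 0.4397, M+6 0.2453. Base peak = M+4.
P(M+4) = C(3,2) × 0.37400^1 × 0.62600^2 = 3 × 0.3740 × 0.391876 = 0.439685 (base)
P(M+6) = C(3,3) × 0.37400^0 × 0.62600^3 = 1 × 1.0000 × 0.24531438 = 0.245314
Relative intensity = 0.245314 / 0.439685 × 100 = 55.8

55.8%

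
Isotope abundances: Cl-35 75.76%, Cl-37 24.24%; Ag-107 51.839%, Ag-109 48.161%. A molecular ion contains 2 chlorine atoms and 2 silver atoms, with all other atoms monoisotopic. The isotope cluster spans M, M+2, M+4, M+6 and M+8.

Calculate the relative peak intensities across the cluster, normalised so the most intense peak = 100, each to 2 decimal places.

40.03 : 100.00 : 86.25 : 29.73 : 3.54

Chlorine pattern (n=2): 0.57395776 : 0.36728448 : 0.05875776
Silver pattern (n=2): 0.26872819 : 0.49932362 : 0.23194819
Convolve the two distributions (both contribute in 2-u steps):
  M: 0.57395776×0.26872819 = 0.154239
  M+2: 0.57395776×0.49932362 + 0.36728448×0.26872819 = 0.385290
  M+4: 0.57395776×0.23194819 + 0.36728448×0.49932362 + 0.05875776×0.26872819 = 0.332312
  M+6: 0.36728448×0.23194819 + 0.05875776×0.49932362 = 0.114530
  M+8: 0.05875776×0.23194819 = 0.013629
Scale to base peak (0.385290) = 100: 40.03 : 100.00 : 86.25 : 29.73 : 3.54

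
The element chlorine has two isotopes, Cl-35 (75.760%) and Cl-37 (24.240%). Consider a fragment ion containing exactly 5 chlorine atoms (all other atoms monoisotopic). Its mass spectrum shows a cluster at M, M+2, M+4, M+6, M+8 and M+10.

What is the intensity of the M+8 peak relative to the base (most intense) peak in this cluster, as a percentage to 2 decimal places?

3.28%

Binomial terms of (0.75760 + 0.24240)^5: M 0.2496, M+2 0.3993, M+4 0.2555, M+6 0.0817, M+8 0.0131, M+10 0.0008 → M+2 is the base peak.
P(M+2) = C(5,1) × 0.75760^4 × 0.24240^1 = 5 × 0.32942751 × 0.2424 = 0.399266 (base)
P(M+8) = C(5,4) × 0.75760^1 × 0.24240^4 = 5 × 0.7576 × 0.00345247 = 0.013078
Relative intensity = 0.013078 / 0.399266 × 100 = 3.28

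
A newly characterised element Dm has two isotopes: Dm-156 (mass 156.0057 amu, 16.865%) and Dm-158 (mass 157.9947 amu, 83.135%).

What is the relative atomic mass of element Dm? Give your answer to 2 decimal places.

The abundance-weighted mean is 0.16865 × 156.0057 + 0.83135 × 157.9947
= 26.31036 + 131.34889 = 157.65925 amu

157.66 amu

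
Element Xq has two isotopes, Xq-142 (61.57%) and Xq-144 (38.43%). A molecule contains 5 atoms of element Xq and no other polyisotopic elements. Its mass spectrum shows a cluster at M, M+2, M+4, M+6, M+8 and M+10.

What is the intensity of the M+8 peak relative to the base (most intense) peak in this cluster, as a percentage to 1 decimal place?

19.5%

Binomial terms of (0.6157 + 0.3843)^5: M 0.0885, M+2 0.2761, M+4 0.3447, M+6 0.2152, M+8 0.0671, M+10 0.0084 → M+4 is the base peak.
P(M+4) = C(5,2) × 0.6157^3 × 0.3843^2 = 10 × 0.23340355 × 0.14768649 = 0.344706 (base)
P(M+8) = C(5,4) × 0.6157^1 × 0.3843^4 = 5 × 0.6157 × 0.0218113 = 0.067146
Relative intensity = 0.067146 / 0.344706 × 100 = 19.5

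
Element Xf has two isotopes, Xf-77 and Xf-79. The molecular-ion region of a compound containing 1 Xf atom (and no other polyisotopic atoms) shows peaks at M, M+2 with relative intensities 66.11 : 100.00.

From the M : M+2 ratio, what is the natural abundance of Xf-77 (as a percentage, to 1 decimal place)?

Let p = fractional abundance of Xf-77. I(M+2)/I(M) = [C(1,1)·p^0·(1−p)] / p^1 = 1·(1−p)/p = 100.00/66.11 = 1.5126
(1−p)/p = 1.5126/1 = 1.5126  ⇒  p = 1/(1 + 1.5126) = 0.3980
Xf-77: 39.8%, Xf-79: 60.2%.

39.8%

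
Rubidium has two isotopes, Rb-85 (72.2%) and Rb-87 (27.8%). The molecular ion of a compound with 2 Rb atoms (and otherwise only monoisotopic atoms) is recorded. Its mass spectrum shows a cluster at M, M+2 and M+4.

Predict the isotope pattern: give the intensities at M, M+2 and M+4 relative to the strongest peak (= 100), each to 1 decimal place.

100.0 : 77.0 : 14.8

Each Rb atom is independently Rb-85 (p = 0.722) or Rb-87 (q = 0.278); the cluster is the binomial expansion (p + q)^2.
P(M) = 0.722^2 = 0.521284
P(M+2) = 2 × 0.722^1 × 0.278^1 = 0.401432
P(M+4) = 0.278^2 = 0.077284
The M peak is largest (0.521284); scaling to 100 gives 100.0 : 77.0 : 14.8.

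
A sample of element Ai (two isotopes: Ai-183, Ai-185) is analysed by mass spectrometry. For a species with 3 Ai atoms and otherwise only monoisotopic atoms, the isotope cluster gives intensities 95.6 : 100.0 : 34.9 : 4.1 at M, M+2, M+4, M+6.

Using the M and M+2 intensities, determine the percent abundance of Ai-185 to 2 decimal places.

If p is the fraction of Ai that is Ai-183, then I(M+2)/I(M) = [C(3,1)·p^2·(1−p)] / p^3 = 3·(1−p)/p = 100.0/95.6 = 1.0460
(1−p)/p = 1.0460/3 = 0.3487  ⇒  p = 1/(1 + 0.3487) = 0.7415
Ai-183: 74.15%, Ai-185: 25.85%.

25.85%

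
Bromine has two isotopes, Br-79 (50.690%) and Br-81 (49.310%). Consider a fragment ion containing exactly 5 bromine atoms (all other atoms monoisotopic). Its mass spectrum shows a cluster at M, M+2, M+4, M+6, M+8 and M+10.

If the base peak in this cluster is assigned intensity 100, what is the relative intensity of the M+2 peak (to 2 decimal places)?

Term probabilities: M 0.0335, M+2 0.1628, M+4 0.3167, M+6 0.3081, M+8 0.1498, M+10 0.0292. Base peak = M+4.
P(M+4) = C(5,2) × 0.50690^3 × 0.49310^2 = 10 × 0.13024674 × 0.24314761 = 0.316692 (base)
P(M+2) = C(5,1) × 0.50690^4 × 0.49310^1 = 5 × 0.06602207 × 0.4931 = 0.162777
Relative intensity = 0.162777 / 0.316692 × 100 = 51.40

51.40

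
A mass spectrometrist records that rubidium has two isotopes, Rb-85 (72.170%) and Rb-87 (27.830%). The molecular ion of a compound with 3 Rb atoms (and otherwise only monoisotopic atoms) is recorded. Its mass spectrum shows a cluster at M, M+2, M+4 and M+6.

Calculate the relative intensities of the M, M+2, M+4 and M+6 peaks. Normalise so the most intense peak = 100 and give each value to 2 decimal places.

Expanding (0.72170 + 0.27830)^3:
P(M) = 0.72170^3 = 0.375898
P(M+2) = 3 × 0.72170^2 × 0.27830^1 = 0.434858
P(M+4) = 3 × 0.72170^1 × 0.27830^2 = 0.167689
P(M+6) = 0.27830^3 = 0.021555
The M+2 peak is largest (0.434858); scaling to 100 gives 86.44 : 100.00 : 38.56 : 4.96.

86.44 : 100.00 : 38.56 : 4.96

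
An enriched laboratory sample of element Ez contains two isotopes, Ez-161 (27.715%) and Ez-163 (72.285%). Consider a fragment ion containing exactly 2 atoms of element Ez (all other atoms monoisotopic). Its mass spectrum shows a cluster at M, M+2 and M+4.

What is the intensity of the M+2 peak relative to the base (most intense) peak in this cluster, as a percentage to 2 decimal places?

76.68%

(0.27715 + 0.72285)^2 gives M 0.0768, M+2 0.4007, M+4 0.5225; the largest is M+4.
P(M+4) = C(2,2) × 0.27715^0 × 0.72285^2 = 1 × 1.0000 × 0.52251212 = 0.522512 (base)
P(M+2) = C(2,1) × 0.27715^1 × 0.72285^1 = 2 × 0.27715 × 0.72285 = 0.400676
Relative intensity = 0.400676 / 0.522512 × 100 = 76.68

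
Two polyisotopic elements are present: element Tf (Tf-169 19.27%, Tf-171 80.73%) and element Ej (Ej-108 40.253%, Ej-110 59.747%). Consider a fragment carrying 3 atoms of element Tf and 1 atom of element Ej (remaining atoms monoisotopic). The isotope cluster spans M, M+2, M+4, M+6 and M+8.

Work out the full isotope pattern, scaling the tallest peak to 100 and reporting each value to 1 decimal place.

Element Tf pattern (n=3): 0.00715558 : 0.08993312 : 0.37676701 : 0.52614429
Element Ej pattern (n=1): 0.40253 : 0.59747
Convolve the two distributions (both contribute in 2-u steps):
  M: 0.00715558×0.40253 = 0.002880
  M+2: 0.00715558×0.59747 + 0.08993312×0.40253 = 0.040476
  M+4: 0.08993312×0.59747 + 0.37676701×0.40253 = 0.205392
  M+6: 0.37676701×0.59747 + 0.52614429×0.40253 = 0.436896
  M+8: 0.52614429×0.59747 = 0.314355
Scale to base peak (0.436896) = 100: 0.7 : 9.3 : 47.0 : 100.0 : 72.0

0.7 : 9.3 : 47.0 : 100.0 : 72.0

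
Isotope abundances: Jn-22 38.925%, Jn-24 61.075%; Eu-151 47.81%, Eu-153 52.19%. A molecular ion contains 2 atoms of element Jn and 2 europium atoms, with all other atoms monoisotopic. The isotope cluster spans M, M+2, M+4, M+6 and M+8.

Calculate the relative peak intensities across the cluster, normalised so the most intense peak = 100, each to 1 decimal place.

Element Jn pattern (n=2): 0.15151556 : 0.47546888 : 0.37301556
Europium pattern (n=2): 0.22857961 : 0.49904078 : 0.27237961
Convolve the two distributions (both contribute in 2-u steps):
  M: 0.15151556×0.22857961 = 0.034633
  M+2: 0.15151556×0.49904078 + 0.47546888×0.22857961 = 0.184295
  M+4: 0.15151556×0.27237961 + 0.47546888×0.49904078 + 0.37301556×0.22857961 = 0.363812
  M+6: 0.47546888×0.27237961 + 0.37301556×0.49904078 = 0.315658
  M+8: 0.37301556×0.27237961 = 0.101602
Scale to base peak (0.363812) = 100: 9.5 : 50.7 : 100.0 : 86.8 : 27.9

9.5 : 50.7 : 100.0 : 86.8 : 27.9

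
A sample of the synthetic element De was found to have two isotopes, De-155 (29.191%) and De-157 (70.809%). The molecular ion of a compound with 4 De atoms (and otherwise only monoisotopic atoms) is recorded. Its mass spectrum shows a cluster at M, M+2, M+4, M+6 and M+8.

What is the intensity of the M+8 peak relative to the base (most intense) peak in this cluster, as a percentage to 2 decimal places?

60.64%

(0.29191 + 0.70809)^4 gives M 0.0073, M+2 0.0705, M+4 0.2563, M+6 0.4145, M+8 0.2514; the largest is M+6.
P(M+6) = C(4,3) × 0.29191^1 × 0.70809^3 = 4 × 0.29191 × 0.35503027 = 0.414548 (base)
P(M+8) = C(4,4) × 0.29191^0 × 0.70809^4 = 1 × 1.0000 × 0.25139338 = 0.251393
Relative intensity = 0.251393 / 0.414548 × 100 = 60.64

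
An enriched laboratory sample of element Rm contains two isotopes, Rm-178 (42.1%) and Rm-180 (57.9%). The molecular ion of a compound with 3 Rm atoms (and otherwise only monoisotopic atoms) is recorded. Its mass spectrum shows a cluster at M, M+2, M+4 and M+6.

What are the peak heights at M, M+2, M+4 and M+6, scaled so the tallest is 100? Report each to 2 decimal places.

17.62 : 72.71 : 100.00 : 45.84

Expanding (0.421 + 0.579)^3:
P(M) = 0.421^3 = 0.074618
P(M+2) = 3 × 0.421^2 × 0.579^1 = 0.307868
P(M+4) = 3 × 0.421^1 × 0.579^2 = 0.423409
P(M+6) = 0.579^3 = 0.194105
The M+4 peak is largest (0.423409); scaling to 100 gives 17.62 : 72.71 : 100.00 : 45.84.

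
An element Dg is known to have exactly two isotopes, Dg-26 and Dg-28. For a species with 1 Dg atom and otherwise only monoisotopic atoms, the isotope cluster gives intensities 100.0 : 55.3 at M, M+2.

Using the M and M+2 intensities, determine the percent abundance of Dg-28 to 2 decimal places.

Write p for the Dg-26 fraction. I(M+2)/I(M) = [C(1,1)·p^0·(1−p)] / p^1 = 1·(1−p)/p = 55.3/100.0 = 0.5530
(1−p)/p = 0.5530/1 = 0.5530  ⇒  p = 1/(1 + 0.5530) = 0.6439
Dg-26: 64.39%, Dg-28: 35.61%.

35.61%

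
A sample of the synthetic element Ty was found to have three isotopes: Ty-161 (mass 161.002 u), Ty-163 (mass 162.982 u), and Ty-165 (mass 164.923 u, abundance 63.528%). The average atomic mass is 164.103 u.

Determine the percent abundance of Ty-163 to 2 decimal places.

The remaining 36.472% is split between Ty-161 (fraction x) and Ty-163 (fraction 0.36472 − x).
Substituting: 161.002x + 162.982(0.36472 − x) = 59.33071656
(161.002 − 162.982)x = -0.11207848  ⇒  x = 0.05661, y = 0.30811
Ty-161: 5.66%, Ty-163: 30.81%.

30.81%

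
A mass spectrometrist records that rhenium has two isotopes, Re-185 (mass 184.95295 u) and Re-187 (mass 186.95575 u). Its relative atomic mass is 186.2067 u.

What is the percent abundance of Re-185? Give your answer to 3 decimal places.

37.400%

Writing the weighted mean with unknown fraction x of Re-185:
184.95295·x + 186.95575·(1 − x) = 186.2067
(184.95295 − 186.95575)·x = 186.2067 − 186.95575
x = -0.74905 / -2.00280 = 0.37400 → 37.400% Re-185, 62.600% Re-187.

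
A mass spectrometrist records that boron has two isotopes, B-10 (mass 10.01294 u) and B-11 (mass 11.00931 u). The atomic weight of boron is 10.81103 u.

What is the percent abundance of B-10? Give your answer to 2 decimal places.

With x = fraction of B-10 (so B-11 is 1 − x):
10.01294·x + 11.00931·(1 − x) = 10.81103
(10.01294 − 11.00931)·x = 10.81103 − 11.00931
x = -0.19828 / -0.99637 = 0.19900 → 19.90% B-10, 80.10% B-11.

19.90%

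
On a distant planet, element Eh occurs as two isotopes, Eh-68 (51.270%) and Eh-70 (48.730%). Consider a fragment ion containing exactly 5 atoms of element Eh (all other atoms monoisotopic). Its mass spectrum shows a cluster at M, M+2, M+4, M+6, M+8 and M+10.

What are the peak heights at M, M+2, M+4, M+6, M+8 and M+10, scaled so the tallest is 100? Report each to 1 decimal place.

Expanding (0.51270 + 0.48730)^5:
P(M) = 0.51270^5 = 0.035426
P(M+2) = 5 × 0.51270^4 × 0.48730^1 = 0.168353
P(M+4) = 10 × 0.51270^3 × 0.48730^2 = 0.320024
P(M+6) = 10 × 0.51270^2 × 0.48730^3 = 0.304170
P(M+8) = 5 × 0.51270^1 × 0.48730^4 = 0.144550
P(M+10) = 0.48730^5 = 0.027478
The M+4 peak is largest (0.320024); scaling to 100 gives 11.1 : 52.6 : 100.0 : 95.0 : 45.2 : 8.6.

11.1 : 52.6 : 100.0 : 95.0 : 45.2 : 8.6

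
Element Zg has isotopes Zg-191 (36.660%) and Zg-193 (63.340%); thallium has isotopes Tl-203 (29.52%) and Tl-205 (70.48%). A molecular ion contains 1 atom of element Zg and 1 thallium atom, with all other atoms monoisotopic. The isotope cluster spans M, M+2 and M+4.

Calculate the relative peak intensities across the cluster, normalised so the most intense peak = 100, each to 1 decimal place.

Element Zg pattern (n=1): 0.3666 : 0.6334
Thallium pattern (n=1): 0.2952 : 0.7048
Convolve the two distributions (both contribute in 2-u steps):
  M: 0.3666×0.2952 = 0.108220
  M+2: 0.3666×0.7048 + 0.6334×0.2952 = 0.445359
  M+4: 0.6334×0.7048 = 0.446420
Scale to base peak (0.446420) = 100: 24.2 : 99.8 : 100.0

24.2 : 99.8 : 100.0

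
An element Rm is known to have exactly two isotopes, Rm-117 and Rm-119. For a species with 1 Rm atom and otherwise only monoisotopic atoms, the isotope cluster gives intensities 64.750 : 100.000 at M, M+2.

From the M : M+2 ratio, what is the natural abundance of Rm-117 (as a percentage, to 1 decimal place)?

39.3%

Let p = fractional abundance of Rm-117. I(M+2)/I(M) = [C(1,1)·p^0·(1−p)] / p^1 = 1·(1−p)/p = 100.000/64.750 = 1.5444
(1−p)/p = 1.5444/1 = 1.5444  ⇒  p = 1/(1 + 1.5444) = 0.3930
Rm-117: 39.3%, Rm-119: 60.7%.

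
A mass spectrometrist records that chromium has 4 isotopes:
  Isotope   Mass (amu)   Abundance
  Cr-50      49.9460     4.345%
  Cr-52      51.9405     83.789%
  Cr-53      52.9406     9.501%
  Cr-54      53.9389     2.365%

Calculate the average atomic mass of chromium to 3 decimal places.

Weight each isotope mass by its fractional abundance: 0.04345 × 49.9460 + 0.83789 × 51.9405 + 0.09501 × 52.9406 + 0.02365 × 53.9389
= 2.17015 + 43.52043 + 5.02989 + 1.27565 = 51.99612 amu

51.996 amu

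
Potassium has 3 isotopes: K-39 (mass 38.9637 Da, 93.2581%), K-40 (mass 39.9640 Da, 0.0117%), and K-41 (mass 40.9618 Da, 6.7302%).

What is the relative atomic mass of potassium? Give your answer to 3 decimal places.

The abundance-weighted mean is 0.932581 × 38.9637 + 0.000117 × 39.9640 + 0.067302 × 40.9618
= 36.33681 + 0.00468 + 2.75681 = 39.09830 Da

39.098 Da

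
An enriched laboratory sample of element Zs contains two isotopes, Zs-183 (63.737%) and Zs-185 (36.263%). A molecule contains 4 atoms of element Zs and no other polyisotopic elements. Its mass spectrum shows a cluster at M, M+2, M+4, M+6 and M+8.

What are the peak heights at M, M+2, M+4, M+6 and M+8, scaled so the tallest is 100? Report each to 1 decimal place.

The 4 Zs atoms are independent, so intensities follow the terms of (0.63737 + 0.36263)^4.
P(M) = 0.63737^4 = 0.165031
P(M+2) = 4 × 0.63737^3 × 0.36263^1 = 0.375577
P(M+4) = 6 × 0.63737^2 × 0.36263^2 = 0.320525
P(M+6) = 4 × 0.63737^1 × 0.36263^3 = 0.121575
P(M+8) = 0.36263^4 = 0.017292
The M+2 peak is largest (0.375577); scaling to 100 gives 43.9 : 100.0 : 85.3 : 32.4 : 4.6.

43.9 : 100.0 : 85.3 : 32.4 : 4.6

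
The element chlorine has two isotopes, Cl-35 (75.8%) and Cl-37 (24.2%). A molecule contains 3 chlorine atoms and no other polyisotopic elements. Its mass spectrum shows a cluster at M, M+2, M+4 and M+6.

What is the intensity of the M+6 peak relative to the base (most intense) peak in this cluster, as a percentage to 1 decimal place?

3.3%

Term probabilities: M 0.4355, M+2 0.4171, M+4 0.1332, M+6 0.0142. Base peak = M.
P(M) = C(3,0) × 0.758^3 × 0.242^0 = 1 × 0.43551951 × 1.0000 = 0.435520 (base)
P(M+6) = C(3,3) × 0.758^0 × 0.242^3 = 1 × 1.0000 × 0.01417249 = 0.014172
Relative intensity = 0.014172 / 0.435520 × 100 = 3.3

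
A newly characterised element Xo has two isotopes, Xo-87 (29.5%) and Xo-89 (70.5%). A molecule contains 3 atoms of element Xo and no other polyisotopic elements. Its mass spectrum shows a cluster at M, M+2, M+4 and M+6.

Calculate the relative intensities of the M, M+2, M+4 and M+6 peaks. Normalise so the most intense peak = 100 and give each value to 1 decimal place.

5.8 : 41.8 : 100.0 : 79.7

Each Xo atom is independently Xo-87 (p = 0.295) or Xo-89 (q = 0.705); the cluster is the binomial expansion (p + q)^3.
P(M) = 0.295^3 = 0.025672
P(M+2) = 3 × 0.295^2 × 0.705^1 = 0.184058
P(M+4) = 3 × 0.295^1 × 0.705^2 = 0.439867
P(M+6) = 0.705^3 = 0.350403
The M+4 peak is largest (0.439867); scaling to 100 gives 5.8 : 41.8 : 100.0 : 79.7.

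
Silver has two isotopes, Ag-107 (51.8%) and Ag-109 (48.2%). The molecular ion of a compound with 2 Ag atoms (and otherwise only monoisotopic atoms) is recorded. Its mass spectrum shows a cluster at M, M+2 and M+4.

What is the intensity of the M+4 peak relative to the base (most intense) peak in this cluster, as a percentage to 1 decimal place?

Binomial terms of (0.518 + 0.482)^2: M 0.2683, M+2 0.4994, M+4 0.2323 → M+2 is the base peak.
P(M+2) = C(2,1) × 0.518^1 × 0.482^1 = 2 × 0.5180 × 0.4820 = 0.499352 (base)
P(M+4) = C(2,2) × 0.518^0 × 0.482^2 = 1 × 1.0000 × 0.232324 = 0.232324
Relative intensity = 0.232324 / 0.499352 × 100 = 46.5

46.5%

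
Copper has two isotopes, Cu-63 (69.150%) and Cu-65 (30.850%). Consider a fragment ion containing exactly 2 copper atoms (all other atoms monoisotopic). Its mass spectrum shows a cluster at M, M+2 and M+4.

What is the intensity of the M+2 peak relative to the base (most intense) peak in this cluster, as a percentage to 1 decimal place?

89.2%

Binomial terms of (0.69150 + 0.30850)^2: M 0.4782, M+2 0.4267, M+4 0.0952 → M is the base peak.
P(M) = C(2,0) × 0.69150^2 × 0.30850^0 = 1 × 0.47817225 × 1.0000 = 0.478172 (base)
P(M+2) = C(2,1) × 0.69150^1 × 0.30850^1 = 2 × 0.6915 × 0.3085 = 0.426656
Relative intensity = 0.426656 / 0.478172 × 100 = 89.2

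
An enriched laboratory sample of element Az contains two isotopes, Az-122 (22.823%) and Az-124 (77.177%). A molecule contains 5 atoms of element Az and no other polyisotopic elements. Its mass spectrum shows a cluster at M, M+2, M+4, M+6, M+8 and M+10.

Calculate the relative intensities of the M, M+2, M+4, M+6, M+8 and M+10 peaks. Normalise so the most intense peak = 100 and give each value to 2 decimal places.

0.15 : 2.59 : 17.49 : 59.14 : 100.00 : 67.63

Each Az atom is independently Az-122 (p = 0.22823) or Az-124 (q = 0.77177); the cluster is the binomial expansion (p + q)^5.
P(M) = 0.22823^5 = 0.000619
P(M+2) = 5 × 0.22823^4 × 0.77177^1 = 0.010470
P(M+4) = 10 × 0.22823^3 × 0.77177^2 = 0.070810
P(M+6) = 10 × 0.22823^2 × 0.77177^3 = 0.239447
P(M+8) = 5 × 0.22823^1 × 0.77177^4 = 0.404850
P(M+10) = 0.77177^5 = 0.273804
The M+8 peak is largest (0.404850); scaling to 100 gives 0.15 : 2.59 : 17.49 : 59.14 : 100.00 : 67.63.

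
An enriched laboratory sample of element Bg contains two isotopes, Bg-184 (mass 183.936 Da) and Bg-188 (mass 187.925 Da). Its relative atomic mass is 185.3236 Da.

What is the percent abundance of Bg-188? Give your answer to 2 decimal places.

34.79%

Let x be the fractional abundance of Bg-184; then Bg-188 has abundance 1 − x.
183.936·x + 187.925·(1 − x) = 185.3236
(183.936 − 187.925)·x = 185.3236 − 187.925
x = -2.6014 / -3.989 = 0.65214 → 65.21% Bg-184, 34.79% Bg-188.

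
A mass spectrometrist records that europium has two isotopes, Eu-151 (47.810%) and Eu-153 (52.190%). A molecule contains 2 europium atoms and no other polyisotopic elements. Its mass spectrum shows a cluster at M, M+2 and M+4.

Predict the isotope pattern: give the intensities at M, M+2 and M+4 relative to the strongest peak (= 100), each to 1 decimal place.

Expanding (0.47810 + 0.52190)^2:
P(M) = 0.47810^2 = 0.228580
P(M+2) = 2 × 0.47810^1 × 0.52190^1 = 0.499041
P(M+4) = 0.52190^2 = 0.272380
The M+2 peak is largest (0.499041); scaling to 100 gives 45.8 : 100.0 : 54.6.

45.8 : 100.0 : 54.6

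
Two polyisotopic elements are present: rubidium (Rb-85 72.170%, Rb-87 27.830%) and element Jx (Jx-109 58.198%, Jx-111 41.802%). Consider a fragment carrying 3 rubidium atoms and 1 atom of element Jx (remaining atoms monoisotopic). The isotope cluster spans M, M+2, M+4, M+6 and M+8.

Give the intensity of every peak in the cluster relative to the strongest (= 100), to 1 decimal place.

53.3 : 100.0 : 68.1 : 20.1 : 2.2

Rubidium pattern (n=3): 0.37589809 : 0.43485841 : 0.16768892 : 0.02155458
Element Jx pattern (n=1): 0.58198 : 0.41802
Convolve the two distributions (both contribute in 2-u steps):
  M: 0.37589809×0.58198 = 0.218765
  M+2: 0.37589809×0.41802 + 0.43485841×0.58198 = 0.410212
  M+4: 0.43485841×0.41802 + 0.16768892×0.58198 = 0.279371
  M+6: 0.16768892×0.41802 + 0.02155458×0.58198 = 0.082642
  M+8: 0.02155458×0.41802 = 0.009010
Scale to base peak (0.410212) = 100: 53.3 : 100.0 : 68.1 : 20.1 : 2.2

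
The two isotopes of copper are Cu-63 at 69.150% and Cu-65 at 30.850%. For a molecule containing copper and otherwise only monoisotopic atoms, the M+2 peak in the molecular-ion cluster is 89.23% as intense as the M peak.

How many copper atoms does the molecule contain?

With n Cu atoms, P(M+2)/P(M) = C(n,1)·p^(n−1)q / p^n = n·q/p = n · 0.30850/0.69150.
n = 0.8923 × 0.69150/0.30850 = 2.00 ≈ 2

2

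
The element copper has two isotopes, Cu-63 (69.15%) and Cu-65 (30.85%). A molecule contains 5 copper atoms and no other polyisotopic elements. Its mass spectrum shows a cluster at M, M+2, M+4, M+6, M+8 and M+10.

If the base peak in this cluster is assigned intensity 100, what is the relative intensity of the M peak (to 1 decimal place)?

Binomial terms of (0.6915 + 0.3085)^5: M 0.1581, M+2 0.3527, M+4 0.3147, M+6 0.1404, M+8 0.0313, M+10 0.0028 → M+2 is the base peak.
P(M+2) = C(5,1) × 0.6915^4 × 0.3085^1 = 5 × 0.2286487 × 0.3085 = 0.352691 (base)
P(M) = C(5,0) × 0.6915^5 × 0.3085^0 = 1 × 0.15811058 × 1.0000 = 0.158111
Relative intensity = 0.158111 / 0.352691 × 100 = 44.8

44.8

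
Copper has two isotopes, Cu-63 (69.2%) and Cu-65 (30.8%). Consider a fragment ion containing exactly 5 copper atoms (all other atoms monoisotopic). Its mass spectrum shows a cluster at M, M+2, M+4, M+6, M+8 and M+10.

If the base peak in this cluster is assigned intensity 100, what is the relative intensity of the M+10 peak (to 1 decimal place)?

0.8

Binomial terms of (0.692 + 0.308)^5: M 0.1587, M+2 0.3531, M+4 0.3144, M+6 0.1399, M+8 0.0311, M+10 0.0028 → M+2 is the base peak.
P(M+2) = C(5,1) × 0.692^4 × 0.308^1 = 5 × 0.22931073 × 0.3080 = 0.353139 (base)
P(M+10) = C(5,5) × 0.692^0 × 0.308^5 = 1 × 1.0000 × 0.00277175 = 0.002772
Relative intensity = 0.002772 / 0.353139 × 100 = 0.8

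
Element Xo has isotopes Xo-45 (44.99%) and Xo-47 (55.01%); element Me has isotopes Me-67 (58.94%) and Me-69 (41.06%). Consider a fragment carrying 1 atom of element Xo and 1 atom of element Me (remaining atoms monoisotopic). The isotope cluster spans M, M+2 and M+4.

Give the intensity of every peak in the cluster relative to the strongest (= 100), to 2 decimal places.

Element Xo pattern (n=1): 0.4499 : 0.5501
Element Me pattern (n=1): 0.5894 : 0.4106
Convolve the two distributions (both contribute in 2-u steps):
  M: 0.4499×0.5894 = 0.265171
  M+2: 0.4499×0.4106 + 0.5501×0.5894 = 0.508958
  M+4: 0.5501×0.4106 = 0.225871
Scale to base peak (0.508958) = 100: 52.10 : 100.00 : 44.38

52.10 : 100.00 : 44.38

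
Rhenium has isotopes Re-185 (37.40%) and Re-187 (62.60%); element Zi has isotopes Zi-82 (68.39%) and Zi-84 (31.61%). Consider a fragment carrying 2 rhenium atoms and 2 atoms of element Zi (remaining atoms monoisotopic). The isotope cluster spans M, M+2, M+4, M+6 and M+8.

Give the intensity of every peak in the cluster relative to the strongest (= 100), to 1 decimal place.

Rhenium pattern (n=2): 0.139876 : 0.468248 : 0.391876
Element Zi pattern (n=2): 0.46771921 : 0.43236158 : 0.09991921
Convolve the two distributions (both contribute in 2-u steps):
  M: 0.139876×0.46771921 = 0.065423
  M+2: 0.139876×0.43236158 + 0.468248×0.46771921 = 0.279486
  M+4: 0.139876×0.09991921 + 0.468248×0.43236158 + 0.391876×0.46771921 = 0.399717
  M+6: 0.468248×0.09991921 + 0.391876×0.43236158 = 0.216219
  M+8: 0.391876×0.09991921 = 0.039156
Scale to base peak (0.399717) = 100: 16.4 : 69.9 : 100.0 : 54.1 : 9.8

16.4 : 69.9 : 100.0 : 54.1 : 9.8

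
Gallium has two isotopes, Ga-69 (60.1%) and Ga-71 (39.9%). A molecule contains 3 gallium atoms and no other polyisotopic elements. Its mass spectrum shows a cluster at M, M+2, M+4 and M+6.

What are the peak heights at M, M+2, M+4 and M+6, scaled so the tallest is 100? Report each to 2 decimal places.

50.21 : 100.00 : 66.39 : 14.69

The 3 Ga atoms are independent, so intensities follow the terms of (0.601 + 0.399)^3.
P(M) = 0.601^3 = 0.217082
P(M+2) = 3 × 0.601^2 × 0.399^1 = 0.432358
P(M+4) = 3 × 0.601^1 × 0.399^2 = 0.287039
P(M+6) = 0.399^3 = 0.063521
The M+2 peak is largest (0.432358); scaling to 100 gives 50.21 : 100.00 : 66.39 : 14.69.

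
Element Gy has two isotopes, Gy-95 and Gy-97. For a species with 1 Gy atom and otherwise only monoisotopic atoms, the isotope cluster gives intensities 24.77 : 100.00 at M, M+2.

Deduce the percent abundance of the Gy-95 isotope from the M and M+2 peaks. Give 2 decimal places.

19.85%

Write p for the Gy-95 fraction. I(M+2)/I(M) = [C(1,1)·p^0·(1−p)] / p^1 = 1·(1−p)/p = 100.00/24.77 = 4.0371
(1−p)/p = 4.0371/1 = 4.0371  ⇒  p = 1/(1 + 4.0371) = 0.1985
Gy-95: 19.85%, Gy-97: 80.15%.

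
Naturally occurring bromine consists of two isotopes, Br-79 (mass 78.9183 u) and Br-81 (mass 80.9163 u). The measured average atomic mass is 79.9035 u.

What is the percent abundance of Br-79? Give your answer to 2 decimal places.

With x = fraction of Br-79 (so Br-81 is 1 − x):
78.9183·x + 80.9163·(1 − x) = 79.9035
(78.9183 − 80.9163)·x = 79.9035 − 80.9163
x = -1.0128 / -1.9980 = 0.50691 → 50.69% Br-79, 49.31% Br-81.

50.69%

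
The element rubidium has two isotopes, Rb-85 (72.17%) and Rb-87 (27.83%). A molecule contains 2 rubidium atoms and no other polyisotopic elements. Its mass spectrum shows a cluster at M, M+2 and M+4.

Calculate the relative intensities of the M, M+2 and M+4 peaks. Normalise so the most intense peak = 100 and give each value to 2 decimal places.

Expanding (0.7217 + 0.2783)^2:
P(M) = 0.7217^2 = 0.520851
P(M+2) = 2 × 0.7217^1 × 0.2783^1 = 0.401698
P(M+4) = 0.2783^2 = 0.077451
The M peak is largest (0.520851); scaling to 100 gives 100.00 : 77.12 : 14.87.

100.00 : 77.12 : 14.87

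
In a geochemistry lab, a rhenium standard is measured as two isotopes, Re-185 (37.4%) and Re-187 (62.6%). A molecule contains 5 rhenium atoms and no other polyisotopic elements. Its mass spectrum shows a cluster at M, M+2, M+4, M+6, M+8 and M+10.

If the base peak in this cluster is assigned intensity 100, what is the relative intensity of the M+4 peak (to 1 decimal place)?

Binomial terms of (0.374 + 0.626)^5: M 0.0073, M+2 0.0612, M+4 0.2050, M+6 0.3431, M+8 0.2872, M+10 0.0961 → M+6 is the base peak.
P(M+6) = C(5,3) × 0.374^2 × 0.626^3 = 10 × 0.139876 × 0.24531438 = 0.343136 (base)
P(M+4) = C(5,2) × 0.374^3 × 0.626^2 = 10 × 0.05231362 × 0.391876 = 0.205005
Relative intensity = 0.205005 / 0.343136 × 100 = 59.7

59.7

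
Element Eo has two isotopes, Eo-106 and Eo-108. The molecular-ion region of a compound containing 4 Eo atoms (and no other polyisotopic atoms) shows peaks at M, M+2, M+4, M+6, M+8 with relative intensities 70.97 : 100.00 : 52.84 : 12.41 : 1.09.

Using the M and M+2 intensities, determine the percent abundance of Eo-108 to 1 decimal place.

Write p for the Eo-106 fraction. I(M+2)/I(M) = [C(4,1)·p^3·(1−p)] / p^4 = 4·(1−p)/p = 100.00/70.97 = 1.4090
(1−p)/p = 1.4090/4 = 0.3523  ⇒  p = 1/(1 + 0.3523) = 0.7395
Eo-106: 74.0%, Eo-108: 26.0%.

26.0%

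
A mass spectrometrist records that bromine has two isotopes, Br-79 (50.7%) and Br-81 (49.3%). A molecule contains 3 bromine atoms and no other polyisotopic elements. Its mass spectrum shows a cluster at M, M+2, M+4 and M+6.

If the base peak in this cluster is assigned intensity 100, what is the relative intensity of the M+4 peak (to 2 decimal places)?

Term probabilities: M 0.1303, M+2 0.3802, M+4 0.3697, M+6 0.1198. Base peak = M+2.
P(M+2) = C(3,1) × 0.507^2 × 0.493^1 = 3 × 0.257049 × 0.4930 = 0.380175 (base)
P(M+4) = C(3,2) × 0.507^1 × 0.493^2 = 3 × 0.5070 × 0.243049 = 0.369678
Relative intensity = 0.369678 / 0.380175 × 100 = 97.24

97.24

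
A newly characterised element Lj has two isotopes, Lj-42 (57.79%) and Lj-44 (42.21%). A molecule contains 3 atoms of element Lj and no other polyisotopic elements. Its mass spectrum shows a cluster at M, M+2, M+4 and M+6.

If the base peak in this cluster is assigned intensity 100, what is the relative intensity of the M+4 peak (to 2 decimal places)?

73.04

Binomial terms of (0.5779 + 0.4221)^3: M 0.1930, M+2 0.4229, M+4 0.3089, M+6 0.0752 → M+2 is the base peak.
P(M+2) = C(3,1) × 0.5779^2 × 0.4221^1 = 3 × 0.33396841 × 0.4221 = 0.422904 (base)
P(M+4) = C(3,2) × 0.5779^1 × 0.4221^2 = 3 × 0.5779 × 0.17816841 = 0.308891
Relative intensity = 0.308891 / 0.422904 × 100 = 73.04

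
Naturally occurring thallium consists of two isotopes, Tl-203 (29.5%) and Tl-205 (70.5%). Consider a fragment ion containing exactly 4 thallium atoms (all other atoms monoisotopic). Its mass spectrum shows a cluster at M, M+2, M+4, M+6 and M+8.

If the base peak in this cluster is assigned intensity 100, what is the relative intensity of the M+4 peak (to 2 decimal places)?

62.77

Binomial terms of (0.295 + 0.705)^4: M 0.0076, M+2 0.0724, M+4 0.2595, M+6 0.4135, M+8 0.2470 → M+6 is the base peak.
P(M+6) = C(4,3) × 0.295^1 × 0.705^3 = 4 × 0.2950 × 0.35040263 = 0.413475 (base)
P(M+4) = C(4,2) × 0.295^2 × 0.705^2 = 6 × 0.087025 × 0.497025 = 0.259522
Relative intensity = 0.259522 / 0.413475 × 100 = 62.77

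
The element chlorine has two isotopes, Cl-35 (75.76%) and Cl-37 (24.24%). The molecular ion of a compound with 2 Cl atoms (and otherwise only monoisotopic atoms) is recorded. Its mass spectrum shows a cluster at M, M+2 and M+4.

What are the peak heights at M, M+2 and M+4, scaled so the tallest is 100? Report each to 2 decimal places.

Each Cl atom is independently Cl-35 (p = 0.7576) or Cl-37 (q = 0.2424); the cluster is the binomial expansion (p + q)^2.
P(M) = 0.7576^2 = 0.573958
P(M+2) = 2 × 0.7576^1 × 0.2424^1 = 0.367284
P(M+4) = 0.2424^2 = 0.058758
The M peak is largest (0.573958); scaling to 100 gives 100.00 : 63.99 : 10.24.

100.00 : 63.99 : 10.24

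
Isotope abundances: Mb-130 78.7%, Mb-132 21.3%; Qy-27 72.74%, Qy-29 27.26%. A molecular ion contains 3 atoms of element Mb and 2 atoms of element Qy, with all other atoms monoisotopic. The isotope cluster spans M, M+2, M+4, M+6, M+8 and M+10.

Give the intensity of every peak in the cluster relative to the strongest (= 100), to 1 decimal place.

Element Mb pattern (n=3): 0.4874434 : 0.39577679 : 0.10711621 : 0.0096636
Element Qy pattern (n=2): 0.52911076 : 0.39657848 : 0.07431076
Convolve the two distributions (both contribute in 2-u steps):
  M: 0.4874434×0.52911076 = 0.257912
  M+2: 0.4874434×0.39657848 + 0.39577679×0.52911076 = 0.402719
  M+4: 0.4874434×0.07431076 + 0.39577679×0.39657848 + 0.10711621×0.52911076 = 0.249855
  M+6: 0.39577679×0.07431076 + 0.10711621×0.39657848 + 0.0096636×0.52911076 = 0.077004
  M+8: 0.10711621×0.07431076 + 0.0096636×0.39657848 = 0.011792
  M+10: 0.0096636×0.07431076 = 0.000718
Scale to base peak (0.402719) = 100: 64.0 : 100.0 : 62.0 : 19.1 : 2.9 : 0.2

64.0 : 100.0 : 62.0 : 19.1 : 2.9 : 0.2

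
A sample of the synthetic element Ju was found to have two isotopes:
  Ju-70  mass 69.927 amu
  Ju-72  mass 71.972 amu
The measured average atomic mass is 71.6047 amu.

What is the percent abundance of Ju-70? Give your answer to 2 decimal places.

17.96%

Writing the weighted mean with unknown fraction x of Ju-70:
69.927·x + 71.972·(1 − x) = 71.6047
(69.927 − 71.972)·x = 71.6047 − 71.972
x = -0.3673 / -2.045 = 0.17961 → 17.96% Ju-70, 82.04% Ju-72.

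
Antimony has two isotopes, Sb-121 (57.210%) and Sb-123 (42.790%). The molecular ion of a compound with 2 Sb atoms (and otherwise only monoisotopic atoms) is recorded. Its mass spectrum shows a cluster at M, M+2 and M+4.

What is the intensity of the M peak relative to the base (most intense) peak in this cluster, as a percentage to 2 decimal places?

(0.57210 + 0.42790)^2 gives M 0.3273, M+2 0.4896, M+4 0.1831; the largest is M+2.
P(M+2) = C(2,1) × 0.57210^1 × 0.42790^1 = 2 × 0.5721 × 0.4279 = 0.489603 (base)
P(M) = C(2,0) × 0.57210^2 × 0.42790^0 = 1 × 0.32729841 × 1.0000 = 0.327298
Relative intensity = 0.327298 / 0.489603 × 100 = 66.85

66.85%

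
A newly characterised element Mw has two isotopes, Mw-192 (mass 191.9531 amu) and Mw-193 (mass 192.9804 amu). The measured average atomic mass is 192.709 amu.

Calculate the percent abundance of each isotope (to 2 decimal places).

With x = fraction of Mw-192 (so Mw-193 is 1 − x):
191.9531·x + 192.9804·(1 − x) = 192.709
(191.9531 − 192.9804)·x = 192.709 − 192.9804
x = -0.2714 / -1.0273 = 0.26419 → 26.42% Mw-192, 73.58% Mw-193.

Mw-192: 26.42%, Mw-193: 73.58%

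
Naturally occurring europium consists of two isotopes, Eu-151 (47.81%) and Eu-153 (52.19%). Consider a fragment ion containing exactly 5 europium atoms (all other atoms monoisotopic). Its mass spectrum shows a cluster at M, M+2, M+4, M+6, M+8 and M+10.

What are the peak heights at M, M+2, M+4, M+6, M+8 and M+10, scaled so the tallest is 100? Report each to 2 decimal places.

7.69 : 41.96 : 91.61 : 100.00 : 54.58 : 11.92

Expanding (0.4781 + 0.5219)^5:
P(M) = 0.4781^5 = 0.024980
P(M+2) = 5 × 0.4781^4 × 0.5219^1 = 0.136343
P(M+4) = 10 × 0.4781^3 × 0.5219^2 = 0.297667
P(M+6) = 10 × 0.4781^2 × 0.5219^3 = 0.324937
P(M+8) = 5 × 0.4781^1 × 0.5219^4 = 0.177353
P(M+10) = 0.5219^5 = 0.038720
The M+6 peak is largest (0.324937); scaling to 100 gives 7.69 : 41.96 : 91.61 : 100.00 : 54.58 : 11.92.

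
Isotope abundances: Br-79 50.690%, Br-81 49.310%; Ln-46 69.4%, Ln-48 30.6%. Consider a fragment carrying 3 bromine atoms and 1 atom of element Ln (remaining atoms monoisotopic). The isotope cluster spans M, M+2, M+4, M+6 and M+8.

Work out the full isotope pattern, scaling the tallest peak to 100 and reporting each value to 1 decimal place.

24.2 : 81.4 : 100.0 : 52.7 : 9.8

Bromine pattern (n=3): 0.13024674 : 0.3801026 : 0.36975457 : 0.11989609
Element Ln pattern (n=1): 0.6940 : 0.3060
Convolve the two distributions (both contribute in 2-u steps):
  M: 0.13024674×0.6940 = 0.090391
  M+2: 0.13024674×0.3060 + 0.3801026×0.6940 = 0.303647
  M+4: 0.3801026×0.3060 + 0.36975457×0.6940 = 0.372921
  M+6: 0.36975457×0.3060 + 0.11989609×0.6940 = 0.196353
  M+8: 0.11989609×0.3060 = 0.036688
Scale to base peak (0.372921) = 100: 24.2 : 81.4 : 100.0 : 52.7 : 9.8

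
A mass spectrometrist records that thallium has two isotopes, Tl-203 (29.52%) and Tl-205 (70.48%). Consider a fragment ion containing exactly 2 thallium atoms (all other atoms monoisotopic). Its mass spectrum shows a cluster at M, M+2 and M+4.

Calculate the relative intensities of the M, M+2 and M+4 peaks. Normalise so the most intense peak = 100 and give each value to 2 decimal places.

17.54 : 83.77 : 100.00

Each Tl atom is independently Tl-203 (p = 0.2952) or Tl-205 (q = 0.7048); the cluster is the binomial expansion (p + q)^2.
P(M) = 0.2952^2 = 0.087143
P(M+2) = 2 × 0.2952^1 × 0.7048^1 = 0.416114
P(M+4) = 0.7048^2 = 0.496743
The M+4 peak is largest (0.496743); scaling to 100 gives 17.54 : 83.77 : 100.00.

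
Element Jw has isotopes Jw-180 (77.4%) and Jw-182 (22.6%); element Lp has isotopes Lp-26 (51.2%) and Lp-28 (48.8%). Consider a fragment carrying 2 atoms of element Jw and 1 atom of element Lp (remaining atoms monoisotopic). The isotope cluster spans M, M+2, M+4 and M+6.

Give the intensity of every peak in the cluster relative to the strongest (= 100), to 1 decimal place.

65.1 : 100.0 : 41.8 : 5.3

Element Jw pattern (n=2): 0.599076 : 0.349848 : 0.051076
Element Lp pattern (n=1): 0.5120 : 0.4880
Convolve the two distributions (both contribute in 2-u steps):
  M: 0.599076×0.5120 = 0.306727
  M+2: 0.599076×0.4880 + 0.349848×0.5120 = 0.471471
  M+4: 0.349848×0.4880 + 0.051076×0.5120 = 0.196877
  M+6: 0.051076×0.4880 = 0.024925
Scale to base peak (0.471471) = 100: 65.1 : 100.0 : 41.8 : 5.3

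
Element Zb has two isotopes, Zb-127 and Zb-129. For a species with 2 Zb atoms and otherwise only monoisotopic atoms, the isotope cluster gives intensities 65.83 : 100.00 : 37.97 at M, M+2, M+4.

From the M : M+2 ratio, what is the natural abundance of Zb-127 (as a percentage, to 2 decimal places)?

56.83%

If p is the fraction of Zb that is Zb-127, then I(M+2)/I(M) = [C(2,1)·p^1·(1−p)] / p^2 = 2·(1−p)/p = 100.00/65.83 = 1.5191
(1−p)/p = 1.5191/2 = 0.7595  ⇒  p = 1/(1 + 0.7595) = 0.5683
Zb-127: 56.83%, Zb-129: 43.17%.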